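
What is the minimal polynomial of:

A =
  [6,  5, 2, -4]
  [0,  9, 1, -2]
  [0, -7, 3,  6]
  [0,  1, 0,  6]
x^3 - 18*x^2 + 108*x - 216

The characteristic polynomial is χ_A(x) = (x - 6)^4, so the eigenvalues are known. The minimal polynomial is
  m_A(x) = Π_λ (x − λ)^{k_λ}
where k_λ is the size of the *largest* Jordan block for λ (equivalently, the smallest k with (A − λI)^k v = 0 for every generalised eigenvector v of λ).

  λ = 6: largest Jordan block has size 3, contributing (x − 6)^3

So m_A(x) = (x - 6)^3 = x^3 - 18*x^2 + 108*x - 216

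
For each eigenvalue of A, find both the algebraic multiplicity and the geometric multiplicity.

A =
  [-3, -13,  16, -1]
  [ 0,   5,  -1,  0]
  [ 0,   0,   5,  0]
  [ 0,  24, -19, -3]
λ = -3: alg = 2, geom = 1; λ = 5: alg = 2, geom = 1

Step 1 — factor the characteristic polynomial to read off the algebraic multiplicities:
  χ_A(x) = (x - 5)^2*(x + 3)^2

Step 2 — compute geometric multiplicities via the rank-nullity identity g(λ) = n − rank(A − λI):
  rank(A − (-3)·I) = 3, so dim ker(A − (-3)·I) = n − 3 = 1
  rank(A − (5)·I) = 3, so dim ker(A − (5)·I) = n − 3 = 1

Summary:
  λ = -3: algebraic multiplicity = 2, geometric multiplicity = 1
  λ = 5: algebraic multiplicity = 2, geometric multiplicity = 1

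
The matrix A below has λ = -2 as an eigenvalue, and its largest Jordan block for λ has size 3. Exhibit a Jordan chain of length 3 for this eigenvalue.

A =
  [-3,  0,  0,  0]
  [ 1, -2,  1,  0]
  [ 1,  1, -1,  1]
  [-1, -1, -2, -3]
A Jordan chain for λ = -2 of length 3:
v_1 = (0, 1, 0, -1)ᵀ
v_2 = (0, 0, 1, -1)ᵀ
v_3 = (0, 1, 0, 0)ᵀ

Let N = A − (-2)·I. We want v_3 with N^3 v_3 = 0 but N^2 v_3 ≠ 0; then v_{j-1} := N · v_j for j = 3, …, 2.

Pick v_3 = (0, 1, 0, 0)ᵀ.
Then v_2 = N · v_3 = (0, 0, 1, -1)ᵀ.
Then v_1 = N · v_2 = (0, 1, 0, -1)ᵀ.

Sanity check: (A − (-2)·I) v_1 = (0, 0, 0, 0)ᵀ = 0. ✓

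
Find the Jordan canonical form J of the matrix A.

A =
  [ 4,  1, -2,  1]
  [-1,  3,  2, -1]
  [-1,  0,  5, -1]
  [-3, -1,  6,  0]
J_3(3) ⊕ J_1(3)

The characteristic polynomial is
  det(x·I − A) = x^4 - 12*x^3 + 54*x^2 - 108*x + 81 = (x - 3)^4

Eigenvalues and multiplicities (the geometric multiplicity of λ is n − rank(A − λI), which equals the number of Jordan blocks for λ):
  λ = 3: algebraic multiplicity = 4, geometric multiplicity = 2

Determining the block sizes for each eigenvalue:
  λ = 3: with am = 4 and gm = 2, the partition is not yet determined (e.g. several partitions of 4 into 2 parts exist). Let N = A − (3)·I. Computing rank(N^1) = 2, rank(N^2) = 1, rank(N^3) = 0; the number of blocks of size ≥ j is rank(N^{j−1}) − rank(N^j), giving [2, 1, 1]. So we have 1 block(s) of size 3, 1 block(s) of size 1 → block sizes [3, 1]

Assembling the blocks gives a Jordan form
J =
  [3, 1, 0, 0]
  [0, 3, 1, 0]
  [0, 0, 3, 0]
  [0, 0, 0, 3]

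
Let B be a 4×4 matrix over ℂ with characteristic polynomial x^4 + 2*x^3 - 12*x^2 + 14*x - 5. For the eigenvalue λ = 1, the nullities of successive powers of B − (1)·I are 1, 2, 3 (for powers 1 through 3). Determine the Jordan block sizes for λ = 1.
Block sizes for λ = 1: [3]

From the dimensions of kernels of powers, the number of Jordan blocks of size at least j is d_j − d_{j−1} where d_j = dim ker(N^j) (with d_0 = 0). Computing the differences gives [1, 1, 1].
The number of blocks of size exactly k is (#blocks of size ≥ k) − (#blocks of size ≥ k + 1), so the partition is: 1 block(s) of size 3.
In nonincreasing order the block sizes are [3].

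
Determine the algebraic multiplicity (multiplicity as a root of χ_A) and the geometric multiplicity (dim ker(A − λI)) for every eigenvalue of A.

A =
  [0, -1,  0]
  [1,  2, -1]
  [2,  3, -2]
λ = 0: alg = 3, geom = 1

Step 1 — factor the characteristic polynomial to read off the algebraic multiplicities:
  χ_A(x) = x^3

Step 2 — compute geometric multiplicities via the rank-nullity identity g(λ) = n − rank(A − λI):
  rank(A − (0)·I) = 2, so dim ker(A − (0)·I) = n − 2 = 1

Summary:
  λ = 0: algebraic multiplicity = 3, geometric multiplicity = 1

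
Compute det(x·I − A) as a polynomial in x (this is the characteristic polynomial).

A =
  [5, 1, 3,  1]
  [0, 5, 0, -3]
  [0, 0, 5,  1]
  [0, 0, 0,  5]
x^4 - 20*x^3 + 150*x^2 - 500*x + 625

Expanding det(x·I − A) (e.g. by cofactor expansion or by noting that A is similar to its Jordan form J, which has the same characteristic polynomial as A) gives
  χ_A(x) = x^4 - 20*x^3 + 150*x^2 - 500*x + 625
which factors as (x - 5)^4. The eigenvalues (with algebraic multiplicities) are λ = 5 with multiplicity 4.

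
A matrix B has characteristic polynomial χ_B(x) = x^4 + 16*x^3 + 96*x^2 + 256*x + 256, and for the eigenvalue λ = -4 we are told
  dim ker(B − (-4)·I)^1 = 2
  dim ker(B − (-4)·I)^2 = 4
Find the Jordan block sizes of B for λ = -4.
Block sizes for λ = -4: [2, 2]

From the dimensions of kernels of powers, the number of Jordan blocks of size at least j is d_j − d_{j−1} where d_j = dim ker(N^j) (with d_0 = 0). Computing the differences gives [2, 2].
The number of blocks of size exactly k is (#blocks of size ≥ k) − (#blocks of size ≥ k + 1), so the partition is: 2 block(s) of size 2.
In nonincreasing order the block sizes are [2, 2].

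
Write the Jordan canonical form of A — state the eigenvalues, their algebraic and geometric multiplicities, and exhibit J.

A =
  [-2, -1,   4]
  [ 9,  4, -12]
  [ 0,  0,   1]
J_2(1) ⊕ J_1(1)

The characteristic polynomial is
  det(x·I − A) = x^3 - 3*x^2 + 3*x - 1 = (x - 1)^3

Eigenvalues and multiplicities (the geometric multiplicity of λ is n − rank(A − λI), which equals the number of Jordan blocks for λ):
  λ = 1: algebraic multiplicity = 3, geometric multiplicity = 2

Determining the block sizes for each eigenvalue:
  λ = 1: 2 blocks summing to 3 forces exactly one block of size 2 and the rest size 1 → block sizes [2, 1]

Assembling the blocks gives a Jordan form
J =
  [1, 1, 0]
  [0, 1, 0]
  [0, 0, 1]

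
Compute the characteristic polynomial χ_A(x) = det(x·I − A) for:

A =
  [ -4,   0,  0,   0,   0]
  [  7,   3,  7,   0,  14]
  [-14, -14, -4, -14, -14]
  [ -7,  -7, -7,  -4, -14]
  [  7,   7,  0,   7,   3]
x^5 + 6*x^4 - 15*x^3 - 116*x^2 + 48*x + 576

Expanding det(x·I − A) (e.g. by cofactor expansion or by noting that A is similar to its Jordan form J, which has the same characteristic polynomial as A) gives
  χ_A(x) = x^5 + 6*x^4 - 15*x^3 - 116*x^2 + 48*x + 576
which factors as (x - 3)^2*(x + 4)^3. The eigenvalues (with algebraic multiplicities) are λ = -4 with multiplicity 3, λ = 3 with multiplicity 2.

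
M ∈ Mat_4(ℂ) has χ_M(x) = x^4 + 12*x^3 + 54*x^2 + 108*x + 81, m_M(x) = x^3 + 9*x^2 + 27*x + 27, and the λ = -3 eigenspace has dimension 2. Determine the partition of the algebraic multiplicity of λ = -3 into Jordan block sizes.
Block sizes for λ = -3: [3, 1]

Step 1 — from the characteristic polynomial, algebraic multiplicity of λ = -3 is 4. From dim ker(M − (-3)·I) = 2, there are exactly 2 Jordan blocks for λ = -3.
Step 2 — from the minimal polynomial, the factor (x + 3)^3 tells us the largest block for λ = -3 has size 3.
Step 3 — with total size 4, 2 blocks, and largest block 3, the block sizes (in nonincreasing order) are [3, 1].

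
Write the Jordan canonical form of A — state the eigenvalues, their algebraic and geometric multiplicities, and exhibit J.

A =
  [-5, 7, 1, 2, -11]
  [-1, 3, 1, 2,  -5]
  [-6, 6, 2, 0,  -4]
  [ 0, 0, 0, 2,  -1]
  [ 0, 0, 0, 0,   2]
J_1(-4) ⊕ J_2(2) ⊕ J_2(2)

The characteristic polynomial is
  det(x·I − A) = x^5 - 4*x^4 - 8*x^3 + 64*x^2 - 112*x + 64 = (x - 2)^4*(x + 4)

Eigenvalues and multiplicities (the geometric multiplicity of λ is n − rank(A − λI), which equals the number of Jordan blocks for λ):
  λ = -4: algebraic multiplicity = 1, geometric multiplicity = 1
  λ = 2: algebraic multiplicity = 4, geometric multiplicity = 2

Determining the block sizes for each eigenvalue:
  λ = -4: one block (gm = 1), so the single block has size am = 1 → block sizes [1]
  λ = 2: with am = 4 and gm = 2, the partition is not yet determined (e.g. several partitions of 4 into 2 parts exist). Let N = A − (2)·I. Computing rank(N^1) = 3, rank(N^2) = 1; the number of blocks of size ≥ j is rank(N^{j−1}) − rank(N^j), giving [2, 2]. So we have 2 block(s) of size 2 → block sizes [2, 2]

Assembling the blocks gives a Jordan form
J =
  [-4, 0, 0, 0, 0]
  [ 0, 2, 1, 0, 0]
  [ 0, 0, 2, 0, 0]
  [ 0, 0, 0, 2, 1]
  [ 0, 0, 0, 0, 2]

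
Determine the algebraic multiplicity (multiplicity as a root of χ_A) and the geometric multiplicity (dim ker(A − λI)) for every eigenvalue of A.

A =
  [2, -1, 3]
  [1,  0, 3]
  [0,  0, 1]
λ = 1: alg = 3, geom = 2

Step 1 — factor the characteristic polynomial to read off the algebraic multiplicities:
  χ_A(x) = (x - 1)^3

Step 2 — compute geometric multiplicities via the rank-nullity identity g(λ) = n − rank(A − λI):
  rank(A − (1)·I) = 1, so dim ker(A − (1)·I) = n − 1 = 2

Summary:
  λ = 1: algebraic multiplicity = 3, geometric multiplicity = 2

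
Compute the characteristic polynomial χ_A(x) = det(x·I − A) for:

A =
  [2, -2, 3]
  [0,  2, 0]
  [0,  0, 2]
x^3 - 6*x^2 + 12*x - 8

Expanding det(x·I − A) (e.g. by cofactor expansion or by noting that A is similar to its Jordan form J, which has the same characteristic polynomial as A) gives
  χ_A(x) = x^3 - 6*x^2 + 12*x - 8
which factors as (x - 2)^3. The eigenvalues (with algebraic multiplicities) are λ = 2 with multiplicity 3.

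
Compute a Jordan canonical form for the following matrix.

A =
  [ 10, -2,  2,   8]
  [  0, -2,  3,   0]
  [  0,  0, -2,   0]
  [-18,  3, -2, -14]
J_3(-2) ⊕ J_1(-2)

The characteristic polynomial is
  det(x·I − A) = x^4 + 8*x^3 + 24*x^2 + 32*x + 16 = (x + 2)^4

Eigenvalues and multiplicities (the geometric multiplicity of λ is n − rank(A − λI), which equals the number of Jordan blocks for λ):
  λ = -2: algebraic multiplicity = 4, geometric multiplicity = 2

Determining the block sizes for each eigenvalue:
  λ = -2: with am = 4 and gm = 2, the partition is not yet determined (e.g. several partitions of 4 into 2 parts exist). Let N = A − (-2)·I. Computing rank(N^1) = 2, rank(N^2) = 1, rank(N^3) = 0; the number of blocks of size ≥ j is rank(N^{j−1}) − rank(N^j), giving [2, 1, 1]. So we have 1 block(s) of size 3, 1 block(s) of size 1 → block sizes [3, 1]

Assembling the blocks gives a Jordan form
J =
  [-2,  1,  0,  0]
  [ 0, -2,  1,  0]
  [ 0,  0, -2,  0]
  [ 0,  0,  0, -2]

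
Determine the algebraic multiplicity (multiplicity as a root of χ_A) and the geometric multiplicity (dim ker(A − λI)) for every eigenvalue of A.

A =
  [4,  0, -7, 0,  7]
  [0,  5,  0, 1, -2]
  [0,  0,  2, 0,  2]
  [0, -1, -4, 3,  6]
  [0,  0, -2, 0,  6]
λ = 4: alg = 5, geom = 3

Step 1 — factor the characteristic polynomial to read off the algebraic multiplicities:
  χ_A(x) = (x - 4)^5

Step 2 — compute geometric multiplicities via the rank-nullity identity g(λ) = n − rank(A − λI):
  rank(A − (4)·I) = 2, so dim ker(A − (4)·I) = n − 2 = 3

Summary:
  λ = 4: algebraic multiplicity = 5, geometric multiplicity = 3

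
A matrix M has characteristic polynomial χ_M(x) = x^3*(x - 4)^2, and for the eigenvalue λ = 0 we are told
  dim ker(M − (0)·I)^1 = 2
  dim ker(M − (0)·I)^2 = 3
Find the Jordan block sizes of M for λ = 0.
Block sizes for λ = 0: [2, 1]

From the dimensions of kernels of powers, the number of Jordan blocks of size at least j is d_j − d_{j−1} where d_j = dim ker(N^j) (with d_0 = 0). Computing the differences gives [2, 1].
The number of blocks of size exactly k is (#blocks of size ≥ k) − (#blocks of size ≥ k + 1), so the partition is: 1 block(s) of size 1, 1 block(s) of size 2.
In nonincreasing order the block sizes are [2, 1].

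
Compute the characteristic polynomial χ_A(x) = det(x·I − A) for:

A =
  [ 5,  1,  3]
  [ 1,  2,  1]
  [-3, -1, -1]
x^3 - 6*x^2 + 12*x - 8

Expanding det(x·I − A) (e.g. by cofactor expansion or by noting that A is similar to its Jordan form J, which has the same characteristic polynomial as A) gives
  χ_A(x) = x^3 - 6*x^2 + 12*x - 8
which factors as (x - 2)^3. The eigenvalues (with algebraic multiplicities) are λ = 2 with multiplicity 3.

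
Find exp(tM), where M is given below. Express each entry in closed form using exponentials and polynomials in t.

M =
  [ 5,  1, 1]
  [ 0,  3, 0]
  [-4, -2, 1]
e^{tM} =
  [2*t*exp(3*t) + exp(3*t), t*exp(3*t), t*exp(3*t)]
  [0, exp(3*t), 0]
  [-4*t*exp(3*t), -2*t*exp(3*t), -2*t*exp(3*t) + exp(3*t)]

Strategy: write M = P · J · P⁻¹ where J is a Jordan canonical form, so e^{tM} = P · e^{tJ} · P⁻¹, and e^{tJ} can be computed block-by-block.

M has Jordan form
J =
  [3, 1, 0]
  [0, 3, 0]
  [0, 0, 3]
(up to reordering of blocks).

Per-block formulas:
  For a 1×1 block at λ = 3: exp(t · [3]) = [e^(3t)].
  For a 2×2 Jordan block J_2(3): exp(t · J_2(3)) = e^(3t)·(I + t·N), where N is the 2×2 nilpotent shift.

After assembling e^{tJ} and conjugating by P, we get:

e^{tM} =
  [2*t*exp(3*t) + exp(3*t), t*exp(3*t), t*exp(3*t)]
  [0, exp(3*t), 0]
  [-4*t*exp(3*t), -2*t*exp(3*t), -2*t*exp(3*t) + exp(3*t)]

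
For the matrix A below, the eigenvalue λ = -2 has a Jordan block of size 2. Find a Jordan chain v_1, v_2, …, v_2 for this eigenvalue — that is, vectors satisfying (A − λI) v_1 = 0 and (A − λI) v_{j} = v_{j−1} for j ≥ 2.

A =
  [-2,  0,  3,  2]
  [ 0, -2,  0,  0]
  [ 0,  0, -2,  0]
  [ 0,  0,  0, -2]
A Jordan chain for λ = -2 of length 2:
v_1 = (3, 0, 0, 0)ᵀ
v_2 = (0, 0, 1, 0)ᵀ

Let N = A − (-2)·I. We want v_2 with N^2 v_2 = 0 but N^1 v_2 ≠ 0; then v_{j-1} := N · v_j for j = 2, …, 2.

Pick v_2 = (0, 0, 1, 0)ᵀ.
Then v_1 = N · v_2 = (3, 0, 0, 0)ᵀ.

Sanity check: (A − (-2)·I) v_1 = (0, 0, 0, 0)ᵀ = 0. ✓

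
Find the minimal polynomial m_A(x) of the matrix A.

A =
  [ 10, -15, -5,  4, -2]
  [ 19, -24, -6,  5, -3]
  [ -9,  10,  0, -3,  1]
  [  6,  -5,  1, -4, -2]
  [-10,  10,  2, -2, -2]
x^2 + 8*x + 16

The characteristic polynomial is χ_A(x) = (x + 4)^5, so the eigenvalues are known. The minimal polynomial is
  m_A(x) = Π_λ (x − λ)^{k_λ}
where k_λ is the size of the *largest* Jordan block for λ (equivalently, the smallest k with (A − λI)^k v = 0 for every generalised eigenvector v of λ).

  λ = -4: largest Jordan block has size 2, contributing (x + 4)^2

So m_A(x) = (x + 4)^2 = x^2 + 8*x + 16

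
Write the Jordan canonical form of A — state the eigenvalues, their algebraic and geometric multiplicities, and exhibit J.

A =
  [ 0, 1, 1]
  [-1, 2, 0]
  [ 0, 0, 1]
J_3(1)

The characteristic polynomial is
  det(x·I − A) = x^3 - 3*x^2 + 3*x - 1 = (x - 1)^3

Eigenvalues and multiplicities (the geometric multiplicity of λ is n − rank(A − λI), which equals the number of Jordan blocks for λ):
  λ = 1: algebraic multiplicity = 3, geometric multiplicity = 1

Determining the block sizes for each eigenvalue:
  λ = 1: one block (gm = 1), so the single block has size am = 3 → block sizes [3]

Assembling the blocks gives a Jordan form
J =
  [1, 1, 0]
  [0, 1, 1]
  [0, 0, 1]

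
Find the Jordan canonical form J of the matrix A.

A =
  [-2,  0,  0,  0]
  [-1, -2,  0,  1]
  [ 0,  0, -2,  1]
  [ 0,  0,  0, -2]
J_2(-2) ⊕ J_2(-2)

The characteristic polynomial is
  det(x·I − A) = x^4 + 8*x^3 + 24*x^2 + 32*x + 16 = (x + 2)^4

Eigenvalues and multiplicities (the geometric multiplicity of λ is n − rank(A − λI), which equals the number of Jordan blocks for λ):
  λ = -2: algebraic multiplicity = 4, geometric multiplicity = 2

Determining the block sizes for each eigenvalue:
  λ = -2: with am = 4 and gm = 2, the partition is not yet determined (e.g. several partitions of 4 into 2 parts exist). Let N = A − (-2)·I. Computing rank(N^1) = 2, rank(N^2) = 0; the number of blocks of size ≥ j is rank(N^{j−1}) − rank(N^j), giving [2, 2]. So we have 2 block(s) of size 2 → block sizes [2, 2]

Assembling the blocks gives a Jordan form
J =
  [-2,  1,  0,  0]
  [ 0, -2,  0,  0]
  [ 0,  0, -2,  1]
  [ 0,  0,  0, -2]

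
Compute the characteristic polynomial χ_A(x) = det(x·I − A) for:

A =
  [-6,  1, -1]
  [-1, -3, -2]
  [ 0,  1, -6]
x^3 + 15*x^2 + 75*x + 125

Expanding det(x·I − A) (e.g. by cofactor expansion or by noting that A is similar to its Jordan form J, which has the same characteristic polynomial as A) gives
  χ_A(x) = x^3 + 15*x^2 + 75*x + 125
which factors as (x + 5)^3. The eigenvalues (with algebraic multiplicities) are λ = -5 with multiplicity 3.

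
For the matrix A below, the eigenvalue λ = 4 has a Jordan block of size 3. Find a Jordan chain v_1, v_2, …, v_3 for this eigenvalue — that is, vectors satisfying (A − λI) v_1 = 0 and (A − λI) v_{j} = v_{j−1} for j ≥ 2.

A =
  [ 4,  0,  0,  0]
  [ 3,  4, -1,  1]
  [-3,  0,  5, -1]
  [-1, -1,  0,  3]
A Jordan chain for λ = 4 of length 3:
v_1 = (0, 2, -2, -2)ᵀ
v_2 = (0, 3, -3, -1)ᵀ
v_3 = (1, 0, 0, 0)ᵀ

Let N = A − (4)·I. We want v_3 with N^3 v_3 = 0 but N^2 v_3 ≠ 0; then v_{j-1} := N · v_j for j = 3, …, 2.

Pick v_3 = (1, 0, 0, 0)ᵀ.
Then v_2 = N · v_3 = (0, 3, -3, -1)ᵀ.
Then v_1 = N · v_2 = (0, 2, -2, -2)ᵀ.

Sanity check: (A − (4)·I) v_1 = (0, 0, 0, 0)ᵀ = 0. ✓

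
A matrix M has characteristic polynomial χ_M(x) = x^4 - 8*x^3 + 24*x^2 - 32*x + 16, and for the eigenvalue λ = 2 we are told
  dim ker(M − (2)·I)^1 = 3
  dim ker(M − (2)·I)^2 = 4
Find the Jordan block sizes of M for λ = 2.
Block sizes for λ = 2: [2, 1, 1]

From the dimensions of kernels of powers, the number of Jordan blocks of size at least j is d_j − d_{j−1} where d_j = dim ker(N^j) (with d_0 = 0). Computing the differences gives [3, 1].
The number of blocks of size exactly k is (#blocks of size ≥ k) − (#blocks of size ≥ k + 1), so the partition is: 2 block(s) of size 1, 1 block(s) of size 2.
In nonincreasing order the block sizes are [2, 1, 1].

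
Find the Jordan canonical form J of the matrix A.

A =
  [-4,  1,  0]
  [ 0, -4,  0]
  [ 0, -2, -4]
J_2(-4) ⊕ J_1(-4)

The characteristic polynomial is
  det(x·I − A) = x^3 + 12*x^2 + 48*x + 64 = (x + 4)^3

Eigenvalues and multiplicities (the geometric multiplicity of λ is n − rank(A − λI), which equals the number of Jordan blocks for λ):
  λ = -4: algebraic multiplicity = 3, geometric multiplicity = 2

Determining the block sizes for each eigenvalue:
  λ = -4: 2 blocks summing to 3 forces exactly one block of size 2 and the rest size 1 → block sizes [2, 1]

Assembling the blocks gives a Jordan form
J =
  [-4,  1,  0]
  [ 0, -4,  0]
  [ 0,  0, -4]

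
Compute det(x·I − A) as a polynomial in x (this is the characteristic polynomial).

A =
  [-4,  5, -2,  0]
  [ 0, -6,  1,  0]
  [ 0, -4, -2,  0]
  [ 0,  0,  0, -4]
x^4 + 16*x^3 + 96*x^2 + 256*x + 256

Expanding det(x·I − A) (e.g. by cofactor expansion or by noting that A is similar to its Jordan form J, which has the same characteristic polynomial as A) gives
  χ_A(x) = x^4 + 16*x^3 + 96*x^2 + 256*x + 256
which factors as (x + 4)^4. The eigenvalues (with algebraic multiplicities) are λ = -4 with multiplicity 4.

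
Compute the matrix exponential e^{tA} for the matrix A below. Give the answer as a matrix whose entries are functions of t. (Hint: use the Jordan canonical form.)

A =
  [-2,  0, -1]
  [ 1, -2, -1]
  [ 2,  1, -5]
e^{tA} =
  [-t^2*exp(-3*t)/2 + t*exp(-3*t) + exp(-3*t), -t^2*exp(-3*t)/2, t^2*exp(-3*t)/2 - t*exp(-3*t)]
  [t*exp(-3*t), t*exp(-3*t) + exp(-3*t), -t*exp(-3*t)]
  [-t^2*exp(-3*t)/2 + 2*t*exp(-3*t), -t^2*exp(-3*t)/2 + t*exp(-3*t), t^2*exp(-3*t)/2 - 2*t*exp(-3*t) + exp(-3*t)]

Strategy: write A = P · J · P⁻¹ where J is a Jordan canonical form, so e^{tA} = P · e^{tJ} · P⁻¹, and e^{tJ} can be computed block-by-block.

A has Jordan form
J =
  [-3,  1,  0]
  [ 0, -3,  1]
  [ 0,  0, -3]
(up to reordering of blocks).

Per-block formulas:
  For a 3×3 Jordan block J_3(-3): exp(t · J_3(-3)) = e^(-3t)·(I + t·N + (t^2/2)·N^2), where N is the 3×3 nilpotent shift.

After assembling e^{tJ} and conjugating by P, we get:

e^{tA} =
  [-t^2*exp(-3*t)/2 + t*exp(-3*t) + exp(-3*t), -t^2*exp(-3*t)/2, t^2*exp(-3*t)/2 - t*exp(-3*t)]
  [t*exp(-3*t), t*exp(-3*t) + exp(-3*t), -t*exp(-3*t)]
  [-t^2*exp(-3*t)/2 + 2*t*exp(-3*t), -t^2*exp(-3*t)/2 + t*exp(-3*t), t^2*exp(-3*t)/2 - 2*t*exp(-3*t) + exp(-3*t)]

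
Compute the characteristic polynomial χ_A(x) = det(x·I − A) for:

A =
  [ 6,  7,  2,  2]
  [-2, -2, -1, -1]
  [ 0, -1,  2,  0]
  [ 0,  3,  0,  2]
x^4 - 8*x^3 + 24*x^2 - 32*x + 16

Expanding det(x·I − A) (e.g. by cofactor expansion or by noting that A is similar to its Jordan form J, which has the same characteristic polynomial as A) gives
  χ_A(x) = x^4 - 8*x^3 + 24*x^2 - 32*x + 16
which factors as (x - 2)^4. The eigenvalues (with algebraic multiplicities) are λ = 2 with multiplicity 4.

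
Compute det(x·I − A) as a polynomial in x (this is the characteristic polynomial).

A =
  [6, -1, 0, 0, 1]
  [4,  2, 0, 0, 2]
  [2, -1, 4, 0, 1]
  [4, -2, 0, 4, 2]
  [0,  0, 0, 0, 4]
x^5 - 20*x^4 + 160*x^3 - 640*x^2 + 1280*x - 1024

Expanding det(x·I − A) (e.g. by cofactor expansion or by noting that A is similar to its Jordan form J, which has the same characteristic polynomial as A) gives
  χ_A(x) = x^5 - 20*x^4 + 160*x^3 - 640*x^2 + 1280*x - 1024
which factors as (x - 4)^5. The eigenvalues (with algebraic multiplicities) are λ = 4 with multiplicity 5.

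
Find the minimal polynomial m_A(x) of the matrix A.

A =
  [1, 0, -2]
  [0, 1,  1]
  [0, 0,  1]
x^2 - 2*x + 1

The characteristic polynomial is χ_A(x) = (x - 1)^3, so the eigenvalues are known. The minimal polynomial is
  m_A(x) = Π_λ (x − λ)^{k_λ}
where k_λ is the size of the *largest* Jordan block for λ (equivalently, the smallest k with (A − λI)^k v = 0 for every generalised eigenvector v of λ).

  λ = 1: largest Jordan block has size 2, contributing (x − 1)^2

So m_A(x) = (x - 1)^2 = x^2 - 2*x + 1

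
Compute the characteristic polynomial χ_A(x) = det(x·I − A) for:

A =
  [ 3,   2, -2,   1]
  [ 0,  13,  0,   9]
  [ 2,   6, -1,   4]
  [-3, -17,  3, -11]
x^4 - 4*x^3 + 6*x^2 - 4*x + 1

Expanding det(x·I − A) (e.g. by cofactor expansion or by noting that A is similar to its Jordan form J, which has the same characteristic polynomial as A) gives
  χ_A(x) = x^4 - 4*x^3 + 6*x^2 - 4*x + 1
which factors as (x - 1)^4. The eigenvalues (with algebraic multiplicities) are λ = 1 with multiplicity 4.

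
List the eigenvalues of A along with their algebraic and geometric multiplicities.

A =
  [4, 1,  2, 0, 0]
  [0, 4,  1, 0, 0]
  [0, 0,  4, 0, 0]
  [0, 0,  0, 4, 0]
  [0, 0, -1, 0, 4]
λ = 4: alg = 5, geom = 3

Step 1 — factor the characteristic polynomial to read off the algebraic multiplicities:
  χ_A(x) = (x - 4)^5

Step 2 — compute geometric multiplicities via the rank-nullity identity g(λ) = n − rank(A − λI):
  rank(A − (4)·I) = 2, so dim ker(A − (4)·I) = n − 2 = 3

Summary:
  λ = 4: algebraic multiplicity = 5, geometric multiplicity = 3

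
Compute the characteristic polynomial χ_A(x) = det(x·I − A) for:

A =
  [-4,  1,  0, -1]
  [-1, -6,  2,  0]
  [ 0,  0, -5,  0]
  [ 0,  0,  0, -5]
x^4 + 20*x^3 + 150*x^2 + 500*x + 625

Expanding det(x·I − A) (e.g. by cofactor expansion or by noting that A is similar to its Jordan form J, which has the same characteristic polynomial as A) gives
  χ_A(x) = x^4 + 20*x^3 + 150*x^2 + 500*x + 625
which factors as (x + 5)^4. The eigenvalues (with algebraic multiplicities) are λ = -5 with multiplicity 4.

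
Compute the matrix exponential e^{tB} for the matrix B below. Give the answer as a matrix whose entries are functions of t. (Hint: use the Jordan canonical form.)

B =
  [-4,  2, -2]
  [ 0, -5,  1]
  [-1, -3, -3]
e^{tB} =
  [t^2*exp(-4*t) + exp(-4*t), 2*t^2*exp(-4*t) + 2*t*exp(-4*t), -2*t*exp(-4*t)]
  [-t^2*exp(-4*t)/2, -t^2*exp(-4*t) - t*exp(-4*t) + exp(-4*t), t*exp(-4*t)]
  [-t^2*exp(-4*t)/2 - t*exp(-4*t), -t^2*exp(-4*t) - 3*t*exp(-4*t), t*exp(-4*t) + exp(-4*t)]

Strategy: write B = P · J · P⁻¹ where J is a Jordan canonical form, so e^{tB} = P · e^{tJ} · P⁻¹, and e^{tJ} can be computed block-by-block.

B has Jordan form
J =
  [-4,  1,  0]
  [ 0, -4,  1]
  [ 0,  0, -4]
(up to reordering of blocks).

Per-block formulas:
  For a 3×3 Jordan block J_3(-4): exp(t · J_3(-4)) = e^(-4t)·(I + t·N + (t^2/2)·N^2), where N is the 3×3 nilpotent shift.

After assembling e^{tJ} and conjugating by P, we get:

e^{tB} =
  [t^2*exp(-4*t) + exp(-4*t), 2*t^2*exp(-4*t) + 2*t*exp(-4*t), -2*t*exp(-4*t)]
  [-t^2*exp(-4*t)/2, -t^2*exp(-4*t) - t*exp(-4*t) + exp(-4*t), t*exp(-4*t)]
  [-t^2*exp(-4*t)/2 - t*exp(-4*t), -t^2*exp(-4*t) - 3*t*exp(-4*t), t*exp(-4*t) + exp(-4*t)]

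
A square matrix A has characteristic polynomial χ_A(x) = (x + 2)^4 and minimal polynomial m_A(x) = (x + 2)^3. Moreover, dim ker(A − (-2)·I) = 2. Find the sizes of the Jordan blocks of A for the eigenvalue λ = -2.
Block sizes for λ = -2: [3, 1]

Step 1 — from the characteristic polynomial, algebraic multiplicity of λ = -2 is 4. From dim ker(A − (-2)·I) = 2, there are exactly 2 Jordan blocks for λ = -2.
Step 2 — from the minimal polynomial, the factor (x + 2)^3 tells us the largest block for λ = -2 has size 3.
Step 3 — with total size 4, 2 blocks, and largest block 3, the block sizes (in nonincreasing order) are [3, 1].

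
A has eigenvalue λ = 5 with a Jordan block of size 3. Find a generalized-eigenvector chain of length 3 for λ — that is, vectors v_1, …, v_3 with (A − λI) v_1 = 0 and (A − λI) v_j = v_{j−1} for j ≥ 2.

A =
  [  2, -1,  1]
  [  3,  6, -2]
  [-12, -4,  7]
A Jordan chain for λ = 5 of length 3:
v_1 = (-6, 18, 0)ᵀ
v_2 = (-3, 3, -12)ᵀ
v_3 = (1, 0, 0)ᵀ

Let N = A − (5)·I. We want v_3 with N^3 v_3 = 0 but N^2 v_3 ≠ 0; then v_{j-1} := N · v_j for j = 3, …, 2.

Pick v_3 = (1, 0, 0)ᵀ.
Then v_2 = N · v_3 = (-3, 3, -12)ᵀ.
Then v_1 = N · v_2 = (-6, 18, 0)ᵀ.

Sanity check: (A − (5)·I) v_1 = (0, 0, 0)ᵀ = 0. ✓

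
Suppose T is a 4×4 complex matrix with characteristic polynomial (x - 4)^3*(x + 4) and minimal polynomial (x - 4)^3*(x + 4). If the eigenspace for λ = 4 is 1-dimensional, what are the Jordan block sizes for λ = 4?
Block sizes for λ = 4: [3]

Step 1 — from the characteristic polynomial, algebraic multiplicity of λ = 4 is 3. From dim ker(T − (4)·I) = 1, there are exactly 1 Jordan blocks for λ = 4.
Step 2 — from the minimal polynomial, the factor (x − 4)^3 tells us the largest block for λ = 4 has size 3.
Step 3 — with total size 3, 1 blocks, and largest block 3, the block sizes (in nonincreasing order) are [3].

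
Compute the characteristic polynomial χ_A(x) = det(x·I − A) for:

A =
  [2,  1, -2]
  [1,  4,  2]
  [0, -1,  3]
x^3 - 9*x^2 + 27*x - 27

Expanding det(x·I − A) (e.g. by cofactor expansion or by noting that A is similar to its Jordan form J, which has the same characteristic polynomial as A) gives
  χ_A(x) = x^3 - 9*x^2 + 27*x - 27
which factors as (x - 3)^3. The eigenvalues (with algebraic multiplicities) are λ = 3 with multiplicity 3.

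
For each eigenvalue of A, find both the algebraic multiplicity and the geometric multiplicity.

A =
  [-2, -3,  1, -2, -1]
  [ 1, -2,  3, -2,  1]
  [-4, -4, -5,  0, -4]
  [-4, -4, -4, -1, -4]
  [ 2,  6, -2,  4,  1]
λ = -3: alg = 2, geom = 1; λ = -1: alg = 3, geom = 3

Step 1 — factor the characteristic polynomial to read off the algebraic multiplicities:
  χ_A(x) = (x + 1)^3*(x + 3)^2

Step 2 — compute geometric multiplicities via the rank-nullity identity g(λ) = n − rank(A − λI):
  rank(A − (-3)·I) = 4, so dim ker(A − (-3)·I) = n − 4 = 1
  rank(A − (-1)·I) = 2, so dim ker(A − (-1)·I) = n − 2 = 3

Summary:
  λ = -3: algebraic multiplicity = 2, geometric multiplicity = 1
  λ = -1: algebraic multiplicity = 3, geometric multiplicity = 3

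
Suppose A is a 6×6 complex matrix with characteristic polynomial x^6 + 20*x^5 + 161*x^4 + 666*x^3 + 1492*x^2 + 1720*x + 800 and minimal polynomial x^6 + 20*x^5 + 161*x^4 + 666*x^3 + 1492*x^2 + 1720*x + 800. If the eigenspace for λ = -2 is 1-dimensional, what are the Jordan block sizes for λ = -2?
Block sizes for λ = -2: [3]

Step 1 — from the characteristic polynomial, algebraic multiplicity of λ = -2 is 3. From dim ker(A − (-2)·I) = 1, there are exactly 1 Jordan blocks for λ = -2.
Step 2 — from the minimal polynomial, the factor (x + 2)^3 tells us the largest block for λ = -2 has size 3.
Step 3 — with total size 3, 1 blocks, and largest block 3, the block sizes (in nonincreasing order) are [3].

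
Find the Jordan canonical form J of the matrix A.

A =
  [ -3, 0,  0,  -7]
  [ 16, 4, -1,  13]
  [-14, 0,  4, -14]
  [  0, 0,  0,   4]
J_1(-3) ⊕ J_2(4) ⊕ J_1(4)

The characteristic polynomial is
  det(x·I − A) = x^4 - 9*x^3 + 12*x^2 + 80*x - 192 = (x - 4)^3*(x + 3)

Eigenvalues and multiplicities (the geometric multiplicity of λ is n − rank(A − λI), which equals the number of Jordan blocks for λ):
  λ = -3: algebraic multiplicity = 1, geometric multiplicity = 1
  λ = 4: algebraic multiplicity = 3, geometric multiplicity = 2

Determining the block sizes for each eigenvalue:
  λ = -3: one block (gm = 1), so the single block has size am = 1 → block sizes [1]
  λ = 4: 2 blocks summing to 3 forces exactly one block of size 2 and the rest size 1 → block sizes [2, 1]

Assembling the blocks gives a Jordan form
J =
  [-3, 0, 0, 0]
  [ 0, 4, 1, 0]
  [ 0, 0, 4, 0]
  [ 0, 0, 0, 4]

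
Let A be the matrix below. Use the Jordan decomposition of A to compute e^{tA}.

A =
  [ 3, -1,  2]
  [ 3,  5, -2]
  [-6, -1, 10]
e^{tA} =
  [-3*t^2*exp(6*t) - 3*t*exp(6*t) + exp(6*t), t^2*exp(6*t) - t*exp(6*t), 2*t^2*exp(6*t) + 2*t*exp(6*t)]
  [3*t*exp(6*t), -t*exp(6*t) + exp(6*t), -2*t*exp(6*t)]
  [-9*t^2*exp(6*t)/2 - 6*t*exp(6*t), 3*t^2*exp(6*t)/2 - t*exp(6*t), 3*t^2*exp(6*t) + 4*t*exp(6*t) + exp(6*t)]

Strategy: write A = P · J · P⁻¹ where J is a Jordan canonical form, so e^{tA} = P · e^{tJ} · P⁻¹, and e^{tJ} can be computed block-by-block.

A has Jordan form
J =
  [6, 1, 0]
  [0, 6, 1]
  [0, 0, 6]
(up to reordering of blocks).

Per-block formulas:
  For a 3×3 Jordan block J_3(6): exp(t · J_3(6)) = e^(6t)·(I + t·N + (t^2/2)·N^2), where N is the 3×3 nilpotent shift.

After assembling e^{tJ} and conjugating by P, we get:

e^{tA} =
  [-3*t^2*exp(6*t) - 3*t*exp(6*t) + exp(6*t), t^2*exp(6*t) - t*exp(6*t), 2*t^2*exp(6*t) + 2*t*exp(6*t)]
  [3*t*exp(6*t), -t*exp(6*t) + exp(6*t), -2*t*exp(6*t)]
  [-9*t^2*exp(6*t)/2 - 6*t*exp(6*t), 3*t^2*exp(6*t)/2 - t*exp(6*t), 3*t^2*exp(6*t) + 4*t*exp(6*t) + exp(6*t)]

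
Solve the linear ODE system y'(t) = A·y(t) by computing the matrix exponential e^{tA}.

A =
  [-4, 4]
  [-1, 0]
e^{tA} =
  [-2*t*exp(-2*t) + exp(-2*t), 4*t*exp(-2*t)]
  [-t*exp(-2*t), 2*t*exp(-2*t) + exp(-2*t)]

Strategy: write A = P · J · P⁻¹ where J is a Jordan canonical form, so e^{tA} = P · e^{tJ} · P⁻¹, and e^{tJ} can be computed block-by-block.

A has Jordan form
J =
  [-2,  1]
  [ 0, -2]
(up to reordering of blocks).

Per-block formulas:
  For a 2×2 Jordan block J_2(-2): exp(t · J_2(-2)) = e^(-2t)·(I + t·N), where N is the 2×2 nilpotent shift.

After assembling e^{tJ} and conjugating by P, we get:

e^{tA} =
  [-2*t*exp(-2*t) + exp(-2*t), 4*t*exp(-2*t)]
  [-t*exp(-2*t), 2*t*exp(-2*t) + exp(-2*t)]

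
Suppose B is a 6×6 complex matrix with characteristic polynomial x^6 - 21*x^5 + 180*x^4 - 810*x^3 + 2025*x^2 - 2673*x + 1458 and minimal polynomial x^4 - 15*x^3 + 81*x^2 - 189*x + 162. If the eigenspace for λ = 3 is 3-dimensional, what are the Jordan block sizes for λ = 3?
Block sizes for λ = 3: [3, 1, 1]

Step 1 — from the characteristic polynomial, algebraic multiplicity of λ = 3 is 5. From dim ker(B − (3)·I) = 3, there are exactly 3 Jordan blocks for λ = 3.
Step 2 — from the minimal polynomial, the factor (x − 3)^3 tells us the largest block for λ = 3 has size 3.
Step 3 — with total size 5, 3 blocks, and largest block 3, the block sizes (in nonincreasing order) are [3, 1, 1].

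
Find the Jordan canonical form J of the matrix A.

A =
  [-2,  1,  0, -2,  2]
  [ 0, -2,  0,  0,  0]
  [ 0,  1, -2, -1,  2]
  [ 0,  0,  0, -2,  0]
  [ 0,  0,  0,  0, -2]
J_2(-2) ⊕ J_2(-2) ⊕ J_1(-2)

The characteristic polynomial is
  det(x·I − A) = x^5 + 10*x^4 + 40*x^3 + 80*x^2 + 80*x + 32 = (x + 2)^5

Eigenvalues and multiplicities (the geometric multiplicity of λ is n − rank(A − λI), which equals the number of Jordan blocks for λ):
  λ = -2: algebraic multiplicity = 5, geometric multiplicity = 3

Determining the block sizes for each eigenvalue:
  λ = -2: with am = 5 and gm = 3, the partition is not yet determined (e.g. several partitions of 5 into 3 parts exist). Let N = A − (-2)·I. Computing rank(N^1) = 2, rank(N^2) = 0; the number of blocks of size ≥ j is rank(N^{j−1}) − rank(N^j), giving [3, 2]. So we have 2 block(s) of size 2, 1 block(s) of size 1 → block sizes [2, 2, 1]

Assembling the blocks gives a Jordan form
J =
  [-2,  1,  0,  0,  0]
  [ 0, -2,  0,  0,  0]
  [ 0,  0, -2,  1,  0]
  [ 0,  0,  0, -2,  0]
  [ 0,  0,  0,  0, -2]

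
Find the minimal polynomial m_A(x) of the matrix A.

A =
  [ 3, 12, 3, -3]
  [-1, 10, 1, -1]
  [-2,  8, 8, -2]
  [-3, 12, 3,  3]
x^2 - 12*x + 36

The characteristic polynomial is χ_A(x) = (x - 6)^4, so the eigenvalues are known. The minimal polynomial is
  m_A(x) = Π_λ (x − λ)^{k_λ}
where k_λ is the size of the *largest* Jordan block for λ (equivalently, the smallest k with (A − λI)^k v = 0 for every generalised eigenvector v of λ).

  λ = 6: largest Jordan block has size 2, contributing (x − 6)^2

So m_A(x) = (x - 6)^2 = x^2 - 12*x + 36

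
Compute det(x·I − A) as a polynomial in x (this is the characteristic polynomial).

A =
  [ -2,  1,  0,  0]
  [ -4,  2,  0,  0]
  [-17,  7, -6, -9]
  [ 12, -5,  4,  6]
x^4

Expanding det(x·I − A) (e.g. by cofactor expansion or by noting that A is similar to its Jordan form J, which has the same characteristic polynomial as A) gives
  χ_A(x) = x^4
which factors as x^4. The eigenvalues (with algebraic multiplicities) are λ = 0 with multiplicity 4.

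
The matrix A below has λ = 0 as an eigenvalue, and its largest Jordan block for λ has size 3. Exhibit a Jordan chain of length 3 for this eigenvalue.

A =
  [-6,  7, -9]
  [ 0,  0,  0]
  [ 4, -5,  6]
A Jordan chain for λ = 0 of length 3:
v_1 = (3, 0, -2)ᵀ
v_2 = (7, 0, -5)ᵀ
v_3 = (0, 1, 0)ᵀ

Let N = A − (0)·I. We want v_3 with N^3 v_3 = 0 but N^2 v_3 ≠ 0; then v_{j-1} := N · v_j for j = 3, …, 2.

Pick v_3 = (0, 1, 0)ᵀ.
Then v_2 = N · v_3 = (7, 0, -5)ᵀ.
Then v_1 = N · v_2 = (3, 0, -2)ᵀ.

Sanity check: (A − (0)·I) v_1 = (0, 0, 0)ᵀ = 0. ✓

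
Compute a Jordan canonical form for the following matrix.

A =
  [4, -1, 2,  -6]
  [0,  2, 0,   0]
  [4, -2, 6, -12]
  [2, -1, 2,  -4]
J_2(2) ⊕ J_1(2) ⊕ J_1(2)

The characteristic polynomial is
  det(x·I − A) = x^4 - 8*x^3 + 24*x^2 - 32*x + 16 = (x - 2)^4

Eigenvalues and multiplicities (the geometric multiplicity of λ is n − rank(A − λI), which equals the number of Jordan blocks for λ):
  λ = 2: algebraic multiplicity = 4, geometric multiplicity = 3

Determining the block sizes for each eigenvalue:
  λ = 2: 3 blocks summing to 4 forces exactly one block of size 2 and the rest size 1 → block sizes [2, 1, 1]

Assembling the blocks gives a Jordan form
J =
  [2, 1, 0, 0]
  [0, 2, 0, 0]
  [0, 0, 2, 0]
  [0, 0, 0, 2]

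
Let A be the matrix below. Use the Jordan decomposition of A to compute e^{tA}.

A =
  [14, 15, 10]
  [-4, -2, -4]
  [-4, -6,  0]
e^{tA} =
  [10*t*exp(4*t) + exp(4*t), 15*t*exp(4*t), 10*t*exp(4*t)]
  [-4*t*exp(4*t), -6*t*exp(4*t) + exp(4*t), -4*t*exp(4*t)]
  [-4*t*exp(4*t), -6*t*exp(4*t), -4*t*exp(4*t) + exp(4*t)]

Strategy: write A = P · J · P⁻¹ where J is a Jordan canonical form, so e^{tA} = P · e^{tJ} · P⁻¹, and e^{tJ} can be computed block-by-block.

A has Jordan form
J =
  [4, 1, 0]
  [0, 4, 0]
  [0, 0, 4]
(up to reordering of blocks).

Per-block formulas:
  For a 2×2 Jordan block J_2(4): exp(t · J_2(4)) = e^(4t)·(I + t·N), where N is the 2×2 nilpotent shift.
  For a 1×1 block at λ = 4: exp(t · [4]) = [e^(4t)].

After assembling e^{tJ} and conjugating by P, we get:

e^{tA} =
  [10*t*exp(4*t) + exp(4*t), 15*t*exp(4*t), 10*t*exp(4*t)]
  [-4*t*exp(4*t), -6*t*exp(4*t) + exp(4*t), -4*t*exp(4*t)]
  [-4*t*exp(4*t), -6*t*exp(4*t), -4*t*exp(4*t) + exp(4*t)]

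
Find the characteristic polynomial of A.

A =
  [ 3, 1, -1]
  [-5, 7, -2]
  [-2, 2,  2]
x^3 - 12*x^2 + 48*x - 64

Expanding det(x·I − A) (e.g. by cofactor expansion or by noting that A is similar to its Jordan form J, which has the same characteristic polynomial as A) gives
  χ_A(x) = x^3 - 12*x^2 + 48*x - 64
which factors as (x - 4)^3. The eigenvalues (with algebraic multiplicities) are λ = 4 with multiplicity 3.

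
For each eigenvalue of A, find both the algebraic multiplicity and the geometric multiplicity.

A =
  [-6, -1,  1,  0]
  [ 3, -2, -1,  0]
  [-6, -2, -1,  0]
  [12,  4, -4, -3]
λ = -3: alg = 4, geom = 3

Step 1 — factor the characteristic polynomial to read off the algebraic multiplicities:
  χ_A(x) = (x + 3)^4

Step 2 — compute geometric multiplicities via the rank-nullity identity g(λ) = n − rank(A − λI):
  rank(A − (-3)·I) = 1, so dim ker(A − (-3)·I) = n − 1 = 3

Summary:
  λ = -3: algebraic multiplicity = 4, geometric multiplicity = 3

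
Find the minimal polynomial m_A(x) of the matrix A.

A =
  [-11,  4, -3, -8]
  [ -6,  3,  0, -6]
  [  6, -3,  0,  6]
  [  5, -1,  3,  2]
x^3 + 6*x^2 + 9*x

The characteristic polynomial is χ_A(x) = x^2*(x + 3)^2, so the eigenvalues are known. The minimal polynomial is
  m_A(x) = Π_λ (x − λ)^{k_λ}
where k_λ is the size of the *largest* Jordan block for λ (equivalently, the smallest k with (A − λI)^k v = 0 for every generalised eigenvector v of λ).

  λ = -3: largest Jordan block has size 2, contributing (x + 3)^2
  λ = 0: largest Jordan block has size 1, contributing (x − 0)

So m_A(x) = x*(x + 3)^2 = x^3 + 6*x^2 + 9*x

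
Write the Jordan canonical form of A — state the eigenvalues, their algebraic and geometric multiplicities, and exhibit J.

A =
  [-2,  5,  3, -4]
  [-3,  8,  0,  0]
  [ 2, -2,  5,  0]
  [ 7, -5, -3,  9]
J_3(5) ⊕ J_1(5)

The characteristic polynomial is
  det(x·I − A) = x^4 - 20*x^3 + 150*x^2 - 500*x + 625 = (x - 5)^4

Eigenvalues and multiplicities (the geometric multiplicity of λ is n − rank(A − λI), which equals the number of Jordan blocks for λ):
  λ = 5: algebraic multiplicity = 4, geometric multiplicity = 2

Determining the block sizes for each eigenvalue:
  λ = 5: with am = 4 and gm = 2, the partition is not yet determined (e.g. several partitions of 4 into 2 parts exist). Let N = A − (5)·I. Computing rank(N^1) = 2, rank(N^2) = 1, rank(N^3) = 0; the number of blocks of size ≥ j is rank(N^{j−1}) − rank(N^j), giving [2, 1, 1]. So we have 1 block(s) of size 3, 1 block(s) of size 1 → block sizes [3, 1]

Assembling the blocks gives a Jordan form
J =
  [5, 1, 0, 0]
  [0, 5, 1, 0]
  [0, 0, 5, 0]
  [0, 0, 0, 5]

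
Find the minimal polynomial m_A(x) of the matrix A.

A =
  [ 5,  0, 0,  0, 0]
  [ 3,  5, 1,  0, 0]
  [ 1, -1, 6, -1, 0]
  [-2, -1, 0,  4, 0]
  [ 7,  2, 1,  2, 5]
x^3 - 15*x^2 + 75*x - 125

The characteristic polynomial is χ_A(x) = (x - 5)^5, so the eigenvalues are known. The minimal polynomial is
  m_A(x) = Π_λ (x − λ)^{k_λ}
where k_λ is the size of the *largest* Jordan block for λ (equivalently, the smallest k with (A − λI)^k v = 0 for every generalised eigenvector v of λ).

  λ = 5: largest Jordan block has size 3, contributing (x − 5)^3

So m_A(x) = (x - 5)^3 = x^3 - 15*x^2 + 75*x - 125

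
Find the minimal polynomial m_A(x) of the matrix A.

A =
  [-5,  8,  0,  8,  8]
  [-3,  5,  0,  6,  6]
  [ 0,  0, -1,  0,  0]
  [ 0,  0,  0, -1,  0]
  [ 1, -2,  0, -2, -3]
x^2 + 2*x + 1

The characteristic polynomial is χ_A(x) = (x + 1)^5, so the eigenvalues are known. The minimal polynomial is
  m_A(x) = Π_λ (x − λ)^{k_λ}
where k_λ is the size of the *largest* Jordan block for λ (equivalently, the smallest k with (A − λI)^k v = 0 for every generalised eigenvector v of λ).

  λ = -1: largest Jordan block has size 2, contributing (x + 1)^2

So m_A(x) = (x + 1)^2 = x^2 + 2*x + 1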